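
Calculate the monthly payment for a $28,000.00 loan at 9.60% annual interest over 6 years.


Loan payment formula: PMT = PV × r / (1 − (1 + r)^(−n))
Monthly rate r = 0.096/12 = 0.008, n = 72 months
Denominator: 1 − (1 + 0.096/12)^(−72) = 0.436568
PMT = $28,000.00 × (0.096/12) / 0.436568
PMT = $513.09 per month

PMT = PV × r / (1-(1+r)^(-n)) = $513.09/month


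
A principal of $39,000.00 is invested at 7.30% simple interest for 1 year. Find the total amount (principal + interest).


Total amount formula: A = P(1 + rt) = P + P·r·t
Interest: I = P × r × t = $39,000.00 × 0.073 × 1 = $2,847.00
A = P + I = $39,000.00 + $2,847.00 = $41,847.00

A = P + I = P(1 + rt) = $41,847.00


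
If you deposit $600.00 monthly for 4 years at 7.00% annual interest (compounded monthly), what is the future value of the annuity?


Future value of an ordinary annuity: FV = PMT × ((1 + r)^n − 1) / r
Monthly rate r = 0.07/12 ≈ 0.00583333, n = 48
FV = $600.00 × ((1 + 0.07/12)^48 − 1) / (0.07/12)
FV = $600.00 × 55.209236
FV = $33,125.54

FV = PMT × ((1+r)^n - 1)/r = $33,125.54


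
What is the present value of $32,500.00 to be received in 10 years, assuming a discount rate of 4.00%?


Present value formula: PV = FV / (1 + r)^t
PV = $32,500.00 / (1 + 0.04)^10
PV = $32,500.00 / 1.480244
PV = $21,955.84

PV = FV / (1 + r)^t = $21,955.84


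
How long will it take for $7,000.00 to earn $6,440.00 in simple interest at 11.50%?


Rearrange the simple interest formula for t:
I = P × r × t  ⇒  t = I / (P × r)
t = $6,440.00 / ($7,000.00 × 0.115)
t = 8

t = I/(P×r) = 8 years


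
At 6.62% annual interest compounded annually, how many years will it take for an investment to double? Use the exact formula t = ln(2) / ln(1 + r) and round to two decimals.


Doubling condition: (1 + r)^t = 2
Take ln of both sides: t × ln(1 + r) = ln(2)
t = ln(2) / ln(1 + r)
t = 0.693147 / 0.064101
t = 10.81

t = ln(2) / ln(1 + r) = 10.81 years


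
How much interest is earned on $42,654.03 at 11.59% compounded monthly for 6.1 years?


Compound interest earned = final amount − principal.
A = P(1 + r/n)^(nt) = $42,654.03 × (1 + 0.1159/12)^(12 × 6.1) = $86,204.24
Interest = A − P = $86,204.24 − $42,654.03 = $43,550.21

Interest = A - P = $43,550.21


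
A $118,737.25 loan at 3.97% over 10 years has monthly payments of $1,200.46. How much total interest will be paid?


Total paid over the life of the loan = PMT × n.
Total paid = $1,200.46 × 120 = $144,055.20
Total interest = total paid − principal = $144,055.20 − $118,737.25 = $25,317.95

Total interest = (PMT × n) - PV = $25,317.95


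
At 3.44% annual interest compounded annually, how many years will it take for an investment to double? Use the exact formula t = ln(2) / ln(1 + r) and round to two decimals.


Doubling condition: (1 + r)^t = 2
Take ln of both sides: t × ln(1 + r) = ln(2)
t = ln(2) / ln(1 + r)
t = 0.693147 / 0.033822
t = 20.49

t = ln(2) / ln(1 + r) = 20.49 years


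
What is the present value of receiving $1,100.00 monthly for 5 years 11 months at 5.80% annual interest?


Present value of an ordinary annuity: PV = PMT × (1 − (1 + r)^(−n)) / r
Monthly rate r = 0.058/12 ≈ 0.00483333, n = 71
PV = $1,100.00 × (1 − (1 + 0.058/12)^(−71)) / (0.058/12)
PV = $1,100.00 × 59.977920
PV = $65,975.71

PV = PMT × (1-(1+r)^(-n))/r = $65,975.71


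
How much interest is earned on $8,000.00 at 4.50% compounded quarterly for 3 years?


Compound interest earned = final amount − principal.
A = P(1 + r/n)^(nt) = $8,000.00 × (1 + 0.045/4)^(4 × 3) = $9,149.40
Interest = A − P = $9,149.40 − $8,000.00 = $1,149.40

Interest = A - P = $1,149.40


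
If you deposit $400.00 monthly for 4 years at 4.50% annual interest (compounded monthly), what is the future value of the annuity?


Future value of an ordinary annuity: FV = PMT × ((1 + r)^n − 1) / r
Monthly rate r = 0.045/12 = 0.00375, n = 48
FV = $400.00 × ((1 + 0.045/12)^48 − 1) / (0.045/12)
FV = $400.00 × 52.483834
FV = $20,993.53

FV = PMT × ((1+r)^n - 1)/r = $20,993.53


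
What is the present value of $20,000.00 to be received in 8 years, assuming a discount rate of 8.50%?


Present value formula: PV = FV / (1 + r)^t
PV = $20,000.00 / (1 + 0.085)^8
PV = $20,000.00 / 1.920604
PV = $10,413.39

PV = FV / (1 + r)^t = $10,413.39


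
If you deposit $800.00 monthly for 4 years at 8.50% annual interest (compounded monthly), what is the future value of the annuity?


Future value of an ordinary annuity: FV = PMT × ((1 + r)^n − 1) / r
Monthly rate r = 0.085/12 ≈ 0.00708333, n = 48
FV = $800.00 × ((1 + 0.085/12)^48 − 1) / (0.085/12)
FV = $800.00 × 56.931495
FV = $45,545.20

FV = PMT × ((1+r)^n - 1)/r = $45,545.20


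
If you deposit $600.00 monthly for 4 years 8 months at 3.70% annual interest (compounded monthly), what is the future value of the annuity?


Future value of an ordinary annuity: FV = PMT × ((1 + r)^n − 1) / r
Monthly rate r = 0.037/12 ≈ 0.00308333, n = 56
FV = $600.00 × ((1 + 0.037/12)^56 − 1) / (0.037/12)
FV = $600.00 × 61.022987
FV = $36,613.79

FV = PMT × ((1+r)^n - 1)/r = $36,613.79


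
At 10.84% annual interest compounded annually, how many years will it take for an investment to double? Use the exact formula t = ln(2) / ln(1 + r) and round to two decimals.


Doubling condition: (1 + r)^t = 2
Take ln of both sides: t × ln(1 + r) = ln(2)
t = ln(2) / ln(1 + r)
t = 0.693147 / 0.102918
t = 6.73

t = ln(2) / ln(1 + r) = 6.73 years


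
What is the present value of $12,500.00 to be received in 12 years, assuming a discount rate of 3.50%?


Present value formula: PV = FV / (1 + r)^t
PV = $12,500.00 / (1 + 0.035)^12
PV = $12,500.00 / 1.511069
PV = $8,272.29

PV = FV / (1 + r)^t = $8,272.29


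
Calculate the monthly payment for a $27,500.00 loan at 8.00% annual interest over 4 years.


Loan payment formula: PMT = PV × r / (1 − (1 + r)^(−n))
Monthly rate r = 0.08/12 ≈ 0.00666667, n = 48 months
Denominator: 1 − (1 + 0.08/12)^(−48) = 0.273079
PMT = $27,500.00 × (0.08/12) / 0.273079
PMT = $671.36 per month

PMT = PV × r / (1-(1+r)^(-n)) = $671.36/month


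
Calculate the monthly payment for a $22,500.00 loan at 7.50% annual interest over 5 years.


Loan payment formula: PMT = PV × r / (1 − (1 + r)^(−n))
Monthly rate r = 0.075/12 = 0.00625, n = 60 months
Denominator: 1 − (1 + 0.075/12)^(−60) = 0.311908
PMT = $22,500.00 × (0.075/12) / 0.311908
PMT = $450.85 per month

PMT = PV × r / (1-(1+r)^(-n)) = $450.85/month


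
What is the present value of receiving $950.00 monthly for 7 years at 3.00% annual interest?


Present value of an ordinary annuity: PV = PMT × (1 − (1 + r)^(−n)) / r
Monthly rate r = 0.03/12 = 0.0025, n = 84
PV = $950.00 × (1 − (1 + 0.03/12)^(−84)) / (0.03/12)
PV = $950.00 × 75.681321
PV = $71,897.25

PV = PMT × (1-(1+r)^(-n))/r = $71,897.25


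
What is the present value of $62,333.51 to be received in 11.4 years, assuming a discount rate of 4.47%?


Present value formula: PV = FV / (1 + r)^t
PV = $62,333.51 / (1 + 0.0447)^11.4
PV = $62,333.51 / 1.6462818
PV = $37,863.21

PV = FV / (1 + r)^t = $37,863.21


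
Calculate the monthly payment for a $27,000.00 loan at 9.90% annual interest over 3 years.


Loan payment formula: PMT = PV × r / (1 − (1 + r)^(−n))
Monthly rate r = 0.099/12 = 0.00825, n = 36 months
Denominator: 1 − (1 + 0.099/12)^(−36) = 0.256050
PMT = $27,000.00 × (0.099/12) / 0.256050
PMT = $869.95 per month

PMT = PV × r / (1-(1+r)^(-n)) = $869.95/month


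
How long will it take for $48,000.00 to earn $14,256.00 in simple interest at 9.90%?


Rearrange the simple interest formula for t:
I = P × r × t  ⇒  t = I / (P × r)
t = $14,256.00 / ($48,000.00 × 0.099)
t = 3

t = I/(P×r) = 3 years


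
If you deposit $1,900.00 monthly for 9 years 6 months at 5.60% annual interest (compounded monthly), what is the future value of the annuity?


Future value of an ordinary annuity: FV = PMT × ((1 + r)^n − 1) / r
Monthly rate r = 0.056/12 ≈ 0.00466667, n = 114
FV = $1,900.00 × ((1 + 0.056/12)^114 − 1) / (0.056/12)
FV = $1,900.00 × 150.048914
FV = $285,092.94

FV = PMT × ((1+r)^n - 1)/r = $285,092.94


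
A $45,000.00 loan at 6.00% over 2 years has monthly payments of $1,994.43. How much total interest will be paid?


Total paid over the life of the loan = PMT × n.
Total paid = $1,994.43 × 24 = $47,866.32
Total interest = total paid − principal = $47,866.32 − $45,000.00 = $2,866.32

Total interest = (PMT × n) - PV = $2,866.32


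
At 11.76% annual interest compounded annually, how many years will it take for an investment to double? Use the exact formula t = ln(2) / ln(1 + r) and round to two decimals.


Doubling condition: (1 + r)^t = 2
Take ln of both sides: t × ln(1 + r) = ln(2)
t = ln(2) / ln(1 + r)
t = 0.693147 / 0.111184
t = 6.23

t = ln(2) / ln(1 + r) = 6.23 years


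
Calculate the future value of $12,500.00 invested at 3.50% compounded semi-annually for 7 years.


Compound interest formula: A = P(1 + r/n)^(nt)
A = $12,500.00 × (1 + 0.035/2)^(2 × 7)
Growth factor: (1 + 0.035/2)^14 = 1.274917
A = $12,500.00 × 1.274917
A = $15,936.46

A = P(1 + r/n)^(nt) = $15,936.46


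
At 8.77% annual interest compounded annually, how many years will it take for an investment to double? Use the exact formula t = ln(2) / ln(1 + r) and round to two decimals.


Doubling condition: (1 + r)^t = 2
Take ln of both sides: t × ln(1 + r) = ln(2)
t = ln(2) / ln(1 + r)
t = 0.693147 / 0.084065
t = 8.25

t = ln(2) / ln(1 + r) = 8.25 years


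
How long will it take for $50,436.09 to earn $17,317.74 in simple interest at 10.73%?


Rearrange the simple interest formula for t:
I = P × r × t  ⇒  t = I / (P × r)
t = $17,317.74 / ($50,436.09 × 0.1073)
t = 3.2

t = I/(P×r) = 3.2 years


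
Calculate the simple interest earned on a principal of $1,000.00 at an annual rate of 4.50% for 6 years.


Simple interest formula: I = P × r × t
I = $1,000.00 × 0.045 × 6
I = $270.00

I = P × r × t = $270.00


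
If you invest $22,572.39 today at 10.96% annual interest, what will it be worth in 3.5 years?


Future value formula: FV = PV × (1 + r)^t
FV = $22,572.39 × (1 + 0.1096)^3.5
FV = $22,572.39 × 1.4390721
FV = $32,483.30

FV = PV × (1 + r)^t = $32,483.30


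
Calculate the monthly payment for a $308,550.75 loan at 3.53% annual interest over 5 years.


Loan payment formula: PMT = PV × r / (1 − (1 + r)^(−n))
Monthly rate r = 0.0353/12 ≈ 0.00294167, n = 60 months
Denominator: 1 − (1 + 0.0353/12)^(−60) = 0.161584
PMT = $308,550.75 × (0.0353/12) / 0.161584
PMT = $5,617.22 per month

PMT = PV × r / (1-(1+r)^(-n)) = $5,617.22/month


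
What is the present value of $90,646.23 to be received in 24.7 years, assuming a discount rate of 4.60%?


Present value formula: PV = FV / (1 + r)^t
PV = $90,646.23 / (1 + 0.046)^24.7
PV = $90,646.23 / 3.036915
PV = $29,848.13

PV = FV / (1 + r)^t = $29,848.13


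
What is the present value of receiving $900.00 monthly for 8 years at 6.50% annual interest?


Present value of an ordinary annuity: PV = PMT × (1 − (1 + r)^(−n)) / r
Monthly rate r = 0.065/12 ≈ 0.00541667, n = 96
PV = $900.00 × (1 − (1 + 0.065/12)^(−96)) / (0.065/12)
PV = $900.00 × 74.703617
PV = $67,233.26

PV = PMT × (1-(1+r)^(-n))/r = $67,233.26


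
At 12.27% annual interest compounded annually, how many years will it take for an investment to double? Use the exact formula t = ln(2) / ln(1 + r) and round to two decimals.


Doubling condition: (1 + r)^t = 2
Take ln of both sides: t × ln(1 + r) = ln(2)
t = ln(2) / ln(1 + r)
t = 0.693147 / 0.115736
t = 5.99

t = ln(2) / ln(1 + r) = 5.99 years


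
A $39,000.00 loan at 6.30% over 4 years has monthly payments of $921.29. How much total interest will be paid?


Total paid over the life of the loan = PMT × n.
Total paid = $921.29 × 48 = $44,221.92
Total interest = total paid − principal = $44,221.92 − $39,000.00 = $5,221.92

Total interest = (PMT × n) - PV = $5,221.92


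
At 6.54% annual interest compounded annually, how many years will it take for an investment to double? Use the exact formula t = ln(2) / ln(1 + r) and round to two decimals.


Doubling condition: (1 + r)^t = 2
Take ln of both sides: t × ln(1 + r) = ln(2)
t = ln(2) / ln(1 + r)
t = 0.693147 / 0.063350
t = 10.94

t = ln(2) / ln(1 + r) = 10.94 years


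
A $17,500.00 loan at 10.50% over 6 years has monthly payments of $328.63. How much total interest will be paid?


Total paid over the life of the loan = PMT × n.
Total paid = $328.63 × 72 = $23,661.36
Total interest = total paid − principal = $23,661.36 − $17,500.00 = $6,161.36

Total interest = (PMT × n) - PV = $6,161.36


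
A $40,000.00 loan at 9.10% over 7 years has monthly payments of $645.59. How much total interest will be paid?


Total paid over the life of the loan = PMT × n.
Total paid = $645.59 × 84 = $54,229.56
Total interest = total paid − principal = $54,229.56 − $40,000.00 = $14,229.56

Total interest = (PMT × n) - PV = $14,229.56


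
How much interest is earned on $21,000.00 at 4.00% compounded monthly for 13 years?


Compound interest earned = final amount − principal.
A = P(1 + r/n)^(nt) = $21,000.00 × (1 + 0.04/12)^(12 × 13) = $35,292.05
Interest = A − P = $35,292.05 − $21,000.00 = $14,292.05

Interest = A - P = $14,292.05


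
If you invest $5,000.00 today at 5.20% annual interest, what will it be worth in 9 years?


Future value formula: FV = PV × (1 + r)^t
FV = $5,000.00 × (1 + 0.052)^9
FV = $5,000.00 × 1.578126
FV = $7,890.63

FV = PV × (1 + r)^t = $7,890.63


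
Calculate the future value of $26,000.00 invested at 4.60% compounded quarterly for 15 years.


Compound interest formula: A = P(1 + r/n)^(nt)
A = $26,000.00 × (1 + 0.046/4)^(4 × 15)
Growth factor: (1 + 0.046/4)^60 = 1.985881
A = $26,000.00 × 1.985881
A = $51,632.91

A = P(1 + r/n)^(nt) = $51,632.91


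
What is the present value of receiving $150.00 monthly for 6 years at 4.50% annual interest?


Present value of an ordinary annuity: PV = PMT × (1 − (1 + r)^(−n)) / r
Monthly rate r = 0.045/12 = 0.00375, n = 72
PV = $150.00 × (1 − (1 + 0.045/12)^(−72)) / (0.045/12)
PV = $150.00 × 62.995976
PV = $9,449.40

PV = PMT × (1-(1+r)^(-n))/r = $9,449.40


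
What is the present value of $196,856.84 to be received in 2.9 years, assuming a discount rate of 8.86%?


Present value formula: PV = FV / (1 + r)^t
PV = $196,856.84 / (1 + 0.0886)^2.9
PV = $196,856.84 / 1.2791402
PV = $153,897.78

PV = FV / (1 + r)^t = $153,897.78


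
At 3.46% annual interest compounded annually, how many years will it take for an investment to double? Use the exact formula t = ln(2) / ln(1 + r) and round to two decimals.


Doubling condition: (1 + r)^t = 2
Take ln of both sides: t × ln(1 + r) = ln(2)
t = ln(2) / ln(1 + r)
t = 0.693147 / 0.034015
t = 20.38

t = ln(2) / ln(1 + r) = 20.38 years


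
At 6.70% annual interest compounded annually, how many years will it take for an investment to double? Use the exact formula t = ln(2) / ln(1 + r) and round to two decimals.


Doubling condition: (1 + r)^t = 2
Take ln of both sides: t × ln(1 + r) = ln(2)
t = ln(2) / ln(1 + r)
t = 0.693147 / 0.064851
t = 10.69

t = ln(2) / ln(1 + r) = 10.69 years


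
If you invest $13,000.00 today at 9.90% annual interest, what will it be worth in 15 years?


Future value formula: FV = PV × (1 + r)^t
FV = $13,000.00 × (1 + 0.099)^15
FV = $13,000.00 × 4.120647
FV = $53,568.41

FV = PV × (1 + r)^t = $53,568.41


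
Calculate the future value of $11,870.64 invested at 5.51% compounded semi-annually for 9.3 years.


Compound interest formula: A = P(1 + r/n)^(nt)
A = $11,870.64 × (1 + 0.0551/2)^(2 × 9.3)
Growth factor: (1 + 0.0551/2)^18.6 = 1.657811
A = $11,870.64 × 1.657811
A = $19,679.28

A = P(1 + r/n)^(nt) = $19,679.28


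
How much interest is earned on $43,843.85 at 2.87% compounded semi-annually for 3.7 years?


Compound interest earned = final amount − principal.
A = P(1 + r/n)^(nt) = $43,843.85 × (1 + 0.0287/2)^(2 × 3.7) = $48,719.03
Interest = A − P = $48,719.03 − $43,843.85 = $4,875.18

Interest = A - P = $4,875.18


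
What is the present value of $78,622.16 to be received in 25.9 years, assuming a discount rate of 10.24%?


Present value formula: PV = FV / (1 + r)^t
PV = $78,622.16 / (1 + 0.1024)^25.9
PV = $78,622.16 / 12.490660
PV = $6,294.48

PV = FV / (1 + r)^t = $6,294.48


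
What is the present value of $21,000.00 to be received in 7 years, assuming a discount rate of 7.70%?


Present value formula: PV = FV / (1 + r)^t
PV = $21,000.00 / (1 + 0.077)^7
PV = $21,000.00 / 1.680776
PV = $12,494.23

PV = FV / (1 + r)^t = $12,494.23


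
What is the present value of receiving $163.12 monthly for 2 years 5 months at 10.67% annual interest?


Present value of an ordinary annuity: PV = PMT × (1 − (1 + r)^(−n)) / r
Monthly rate r = 0.1067/12 ≈ 0.00889167, n = 29
PV = $163.12 × (1 − (1 + 0.1067/12)^(−29)) / (0.1067/12)
PV = $163.12 × 25.463640
PV = $4,153.63

PV = PMT × (1-(1+r)^(-n))/r = $4,153.63


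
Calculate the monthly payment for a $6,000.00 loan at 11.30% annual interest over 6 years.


Loan payment formula: PMT = PV × r / (1 − (1 + r)^(−n))
Monthly rate r = 0.113/12 ≈ 0.00941667, n = 72 months
Denominator: 1 − (1 + 0.113/12)^(−72) = 0.490756
PMT = $6,000.00 × (0.113/12) / 0.490756
PMT = $115.13 per month

PMT = PV × r / (1-(1+r)^(-n)) = $115.13/month


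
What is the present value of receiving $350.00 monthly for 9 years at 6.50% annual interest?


Present value of an ordinary annuity: PV = PMT × (1 − (1 + r)^(−n)) / r
Monthly rate r = 0.065/12 ≈ 0.00541667, n = 108
PV = $350.00 × (1 − (1 + 0.065/12)^(−108)) / (0.065/12)
PV = $350.00 × 81.602576
PV = $28,560.90

PV = PMT × (1-(1+r)^(-n))/r = $28,560.90


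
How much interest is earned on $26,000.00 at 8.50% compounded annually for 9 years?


Compound interest earned = final amount − principal.
A = P(1 + r/n)^(nt) = $26,000.00 × (1 + 0.085/1)^(1 × 9) = $54,180.25
Interest = A − P = $54,180.25 − $26,000.00 = $28,180.25

Interest = A - P = $28,180.25


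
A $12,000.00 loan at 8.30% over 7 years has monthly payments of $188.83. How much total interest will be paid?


Total paid over the life of the loan = PMT × n.
Total paid = $188.83 × 84 = $15,861.72
Total interest = total paid − principal = $15,861.72 − $12,000.00 = $3,861.72

Total interest = (PMT × n) - PV = $3,861.72


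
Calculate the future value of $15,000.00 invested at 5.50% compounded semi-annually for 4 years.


Compound interest formula: A = P(1 + r/n)^(nt)
A = $15,000.00 × (1 + 0.055/2)^(2 × 4)
Growth factor: (1 + 0.055/2)^8 = 1.2423806
A = $15,000.00 × 1.2423806
A = $18,635.71

A = P(1 + r/n)^(nt) = $18,635.71


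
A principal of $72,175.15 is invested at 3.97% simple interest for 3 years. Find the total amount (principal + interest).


Total amount formula: A = P(1 + rt) = P + P·r·t
Interest: I = P × r × t = $72,175.15 × 0.0397 × 3 = $8,596.06
A = P + I = $72,175.15 + $8,596.06 = $80,771.21

A = P + I = P(1 + rt) = $80,771.21


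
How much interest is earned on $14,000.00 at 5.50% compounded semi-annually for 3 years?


Compound interest earned = final amount − principal.
A = P(1 + r/n)^(nt) = $14,000.00 × (1 + 0.055/2)^(2 × 3) = $16,474.76
Interest = A − P = $16,474.76 − $14,000.00 = $2,474.76

Interest = A - P = $2,474.76


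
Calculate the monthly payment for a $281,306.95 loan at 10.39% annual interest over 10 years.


Loan payment formula: PMT = PV × r / (1 − (1 + r)^(−n))
Monthly rate r = 0.1039/12 ≈ 0.00865833, n = 120 months
Denominator: 1 − (1 + 0.1039/12)^(−120) = 0.644606
PMT = $281,306.95 × (0.1039/12) / 0.644606
PMT = $3,778.51 per month

PMT = PV × r / (1-(1+r)^(-n)) = $3,778.51/month


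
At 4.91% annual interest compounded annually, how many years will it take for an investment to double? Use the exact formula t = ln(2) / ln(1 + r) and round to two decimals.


Doubling condition: (1 + r)^t = 2
Take ln of both sides: t × ln(1 + r) = ln(2)
t = ln(2) / ln(1 + r)
t = 0.693147 / 0.047933
t = 14.46

t = ln(2) / ln(1 + r) = 14.46 years


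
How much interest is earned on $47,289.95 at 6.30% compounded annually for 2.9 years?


Compound interest earned = final amount − principal.
A = P(1 + r/n)^(nt) = $47,289.95 × (1 + 0.063/1)^(1 × 2.9) = $56,456.68
Interest = A − P = $56,456.68 − $47,289.95 = $9,166.73

Interest = A - P = $9,166.73


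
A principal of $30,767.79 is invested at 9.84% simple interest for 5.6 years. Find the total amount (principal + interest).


Total amount formula: A = P(1 + rt) = P + P·r·t
Interest: I = P × r × t = $30,767.79 × 0.0984 × 5.6 = $16,954.28
A = P + I = $30,767.79 + $16,954.28 = $47,722.07

A = P + I = P(1 + rt) = $47,722.07


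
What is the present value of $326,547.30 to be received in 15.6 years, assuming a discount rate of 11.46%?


Present value formula: PV = FV / (1 + r)^t
PV = $326,547.30 / (1 + 0.1146)^15.6
PV = $326,547.30 / 5.4332164
PV = $60,102.02

PV = FV / (1 + r)^t = $60,102.02


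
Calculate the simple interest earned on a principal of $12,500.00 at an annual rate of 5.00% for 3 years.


Simple interest formula: I = P × r × t
I = $12,500.00 × 0.05 × 3
I = $1,875.00

I = P × r × t = $1,875.00


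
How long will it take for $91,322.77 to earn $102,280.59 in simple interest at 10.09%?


Rearrange the simple interest formula for t:
I = P × r × t  ⇒  t = I / (P × r)
t = $102,280.59 / ($91,322.77 × 0.1009)
t = 11.1

t = I/(P×r) = 11.1 years


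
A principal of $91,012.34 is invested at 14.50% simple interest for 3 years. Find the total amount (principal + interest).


Total amount formula: A = P(1 + rt) = P + P·r·t
Interest: I = P × r × t = $91,012.34 × 0.145 × 3 = $39,590.37
A = P + I = $91,012.34 + $39,590.37 = $130,602.71

A = P + I = P(1 + rt) = $130,602.71


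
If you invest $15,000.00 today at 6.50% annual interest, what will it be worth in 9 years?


Future value formula: FV = PV × (1 + r)^t
FV = $15,000.00 × (1 + 0.065)^9
FV = $15,000.00 × 1.7625704
FV = $26,438.56

FV = PV × (1 + r)^t = $26,438.56


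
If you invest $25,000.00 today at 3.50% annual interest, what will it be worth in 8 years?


Future value formula: FV = PV × (1 + r)^t
FV = $25,000.00 × (1 + 0.035)^8
FV = $25,000.00 × 1.31680904
FV = $32,920.23

FV = PV × (1 + r)^t = $32,920.23


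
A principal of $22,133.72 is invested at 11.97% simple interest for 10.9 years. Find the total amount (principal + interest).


Total amount formula: A = P(1 + rt) = P + P·r·t
Interest: I = P × r × t = $22,133.72 × 0.1197 × 10.9 = $28,878.53
A = P + I = $22,133.72 + $28,878.53 = $51,012.25

A = P + I = P(1 + rt) = $51,012.25


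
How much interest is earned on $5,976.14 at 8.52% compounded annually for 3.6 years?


Compound interest earned = final amount − principal.
A = P(1 + r/n)^(nt) = $5,976.14 × (1 + 0.0852/1)^(1 × 3.6) = $8,021.51
Interest = A − P = $8,021.51 − $5,976.14 = $2,045.37

Interest = A - P = $2,045.37


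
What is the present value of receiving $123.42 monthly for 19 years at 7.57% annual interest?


Present value of an ordinary annuity: PV = PMT × (1 − (1 + r)^(−n)) / r
Monthly rate r = 0.0757/12 ≈ 0.00630833, n = 228
PV = $123.42 × (1 − (1 + 0.0757/12)^(−228)) / (0.0757/12)
PV = $123.42 × 120.728325
PV = $14,900.29

PV = PMT × (1-(1+r)^(-n))/r = $14,900.29


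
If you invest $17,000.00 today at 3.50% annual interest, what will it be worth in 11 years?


Future value formula: FV = PV × (1 + r)^t
FV = $17,000.00 × (1 + 0.035)^11
FV = $17,000.00 × 1.459970
FV = $24,819.49

FV = PV × (1 + r)^t = $24,819.49


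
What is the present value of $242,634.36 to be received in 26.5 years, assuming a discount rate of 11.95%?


Present value formula: PV = FV / (1 + r)^t
PV = $242,634.36 / (1 + 0.1195)^26.5
PV = $242,634.36 / 19.913087
PV = $12,184.67

PV = FV / (1 + r)^t = $12,184.67


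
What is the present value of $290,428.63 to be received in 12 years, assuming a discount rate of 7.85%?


Present value formula: PV = FV / (1 + r)^t
PV = $290,428.63 / (1 + 0.0785)^12
PV = $290,428.63 / 2.4765197
PV = $117,272.89

PV = FV / (1 + r)^t = $117,272.89


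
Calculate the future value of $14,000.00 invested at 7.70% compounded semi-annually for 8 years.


Compound interest formula: A = P(1 + r/n)^(nt)
A = $14,000.00 × (1 + 0.077/2)^(2 × 8)
Growth factor: (1 + 0.077/2)^16 = 1.830223
A = $14,000.00 × 1.830223
A = $25,623.12

A = P(1 + r/n)^(nt) = $25,623.12


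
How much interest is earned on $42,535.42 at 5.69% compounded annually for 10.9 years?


Compound interest earned = final amount − principal.
A = P(1 + r/n)^(nt) = $42,535.42 × (1 + 0.0569/1)^(1 × 10.9) = $77,753.55
Interest = A − P = $77,753.55 − $42,535.42 = $35,218.13

Interest = A - P = $35,218.13


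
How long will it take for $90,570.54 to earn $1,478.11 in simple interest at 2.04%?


Rearrange the simple interest formula for t:
I = P × r × t  ⇒  t = I / (P × r)
t = $1,478.11 / ($90,570.54 × 0.0204)
t = 0.8

t = I/(P×r) = 0.8 years


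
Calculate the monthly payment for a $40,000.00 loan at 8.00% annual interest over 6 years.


Loan payment formula: PMT = PV × r / (1 − (1 + r)^(−n))
Monthly rate r = 0.08/12 ≈ 0.00666667, n = 72 months
Denominator: 1 − (1 + 0.08/12)^(−72) = 0.380230
PMT = $40,000.00 × (0.08/12) / 0.380230
PMT = $701.33 per month

PMT = PV × r / (1-(1+r)^(-n)) = $701.33/month


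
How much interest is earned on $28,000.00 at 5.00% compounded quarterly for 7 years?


Compound interest earned = final amount − principal.
A = P(1 + r/n)^(nt) = $28,000.00 × (1 + 0.05/4)^(4 × 7) = $39,647.78
Interest = A − P = $39,647.78 − $28,000.00 = $11,647.78

Interest = A - P = $11,647.78


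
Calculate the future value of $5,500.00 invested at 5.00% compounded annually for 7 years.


Compound interest formula: A = P(1 + r/n)^(nt)
A = $5,500.00 × (1 + 0.05/1)^(1 × 7)
Growth factor: (1 + 0.05/1)^7 = 1.407100
A = $5,500.00 × 1.407100
A = $7,739.05

A = P(1 + r/n)^(nt) = $7,739.05


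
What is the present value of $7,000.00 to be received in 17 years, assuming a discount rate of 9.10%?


Present value formula: PV = FV / (1 + r)^t
PV = $7,000.00 / (1 + 0.091)^17
PV = $7,000.00 / 4.395626
PV = $1,592.49

PV = FV / (1 + r)^t = $1,592.49


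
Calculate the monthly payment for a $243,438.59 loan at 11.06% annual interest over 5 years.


Loan payment formula: PMT = PV × r / (1 − (1 + r)^(−n))
Monthly rate r = 0.1106/12 ≈ 0.00921667, n = 60 months
Denominator: 1 − (1 + 0.1106/12)^(−60) = 0.423320
PMT = $243,438.59 × (0.1106/12) / 0.423320
PMT = $5,300.23 per month

PMT = PV × r / (1-(1+r)^(-n)) = $5,300.23/month


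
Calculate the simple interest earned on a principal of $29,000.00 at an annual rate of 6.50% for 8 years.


Simple interest formula: I = P × r × t
I = $29,000.00 × 0.065 × 8
I = $15,080.00

I = P × r × t = $15,080.00


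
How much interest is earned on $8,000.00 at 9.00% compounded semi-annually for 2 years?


Compound interest earned = final amount − principal.
A = P(1 + r/n)^(nt) = $8,000.00 × (1 + 0.09/2)^(2 × 2) = $9,540.15
Interest = A − P = $9,540.15 − $8,000.00 = $1,540.15

Interest = A - P = $1,540.15


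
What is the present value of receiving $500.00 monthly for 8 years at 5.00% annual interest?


Present value of an ordinary annuity: PV = PMT × (1 − (1 + r)^(−n)) / r
Monthly rate r = 0.05/12 ≈ 0.00416667, n = 96
PV = $500.00 × (1 − (1 + 0.05/12)^(−96)) / (0.05/12)
PV = $500.00 × 78.989441
PV = $39,494.72

PV = PMT × (1-(1+r)^(-n))/r = $39,494.72


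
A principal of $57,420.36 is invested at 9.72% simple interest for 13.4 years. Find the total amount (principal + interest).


Total amount formula: A = P(1 + rt) = P + P·r·t
Interest: I = P × r × t = $57,420.36 × 0.0972 × 13.4 = $74,788.87
A = P + I = $57,420.36 + $74,788.87 = $132,209.23

A = P + I = P(1 + rt) = $132,209.23


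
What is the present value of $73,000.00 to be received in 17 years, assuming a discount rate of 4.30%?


Present value formula: PV = FV / (1 + r)^t
PV = $73,000.00 / (1 + 0.043)^17
PV = $73,000.00 / 2.045659
PV = $35,685.32

PV = FV / (1 + r)^t = $35,685.32


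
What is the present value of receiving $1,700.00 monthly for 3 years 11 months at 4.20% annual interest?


Present value of an ordinary annuity: PV = PMT × (1 − (1 + r)^(−n)) / r
Monthly rate r = 0.042/12 = 0.0035, n = 47
PV = $1,700.00 × (1 − (1 + 0.042/12)^(−47)) / (0.042/12)
PV = $1,700.00 × 43.268162
PV = $73,555.88

PV = PMT × (1-(1+r)^(-n))/r = $73,555.88


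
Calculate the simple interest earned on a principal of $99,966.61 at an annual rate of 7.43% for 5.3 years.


Simple interest formula: I = P × r × t
I = $99,966.61 × 0.0743 × 5.3
I = $39,365.85

I = P × r × t = $39,365.85


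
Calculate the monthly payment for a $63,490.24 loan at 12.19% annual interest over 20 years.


Loan payment formula: PMT = PV × r / (1 − (1 + r)^(−n))
Monthly rate r = 0.1219/12 ≈ 0.01015833, n = 240 months
Denominator: 1 − (1 + 0.1219/12)^(−240) = 0.911584
PMT = $63,490.24 × (0.1219/12) / 0.911584
PMT = $707.51 per month

PMT = PV × r / (1-(1+r)^(-n)) = $707.51/month


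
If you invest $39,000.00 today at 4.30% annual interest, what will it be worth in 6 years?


Future value formula: FV = PV × (1 + r)^t
FV = $39,000.00 × (1 + 0.043)^6
FV = $39,000.00 × 1.28737731
FV = $50,207.72

FV = PV × (1 + r)^t = $50,207.72


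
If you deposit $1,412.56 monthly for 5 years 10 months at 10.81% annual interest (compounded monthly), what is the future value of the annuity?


Future value of an ordinary annuity: FV = PMT × ((1 + r)^n − 1) / r
Monthly rate r = 0.1081/12 ≈ 0.00900833, n = 70
FV = $1,412.56 × ((1 + 0.1081/12)^70 − 1) / (0.1081/12)
FV = $1,412.56 × 96.955724
FV = $136,955.78

FV = PMT × ((1+r)^n - 1)/r = $136,955.78


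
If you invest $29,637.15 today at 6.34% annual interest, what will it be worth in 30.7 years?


Future value formula: FV = PV × (1 + r)^t
FV = $29,637.15 × (1 + 0.0634)^30.7
FV = $29,637.15 × 6.6006596
FV = $195,624.74

FV = PV × (1 + r)^t = $195,624.74


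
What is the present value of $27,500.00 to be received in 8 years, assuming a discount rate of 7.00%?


Present value formula: PV = FV / (1 + r)^t
PV = $27,500.00 / (1 + 0.07)^8
PV = $27,500.00 / 1.718186
PV = $16,005.25

PV = FV / (1 + r)^t = $16,005.25


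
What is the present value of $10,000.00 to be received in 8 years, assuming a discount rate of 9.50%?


Present value formula: PV = FV / (1 + r)^t
PV = $10,000.00 / (1 + 0.095)^8
PV = $10,000.00 / 2.066869
PV = $4,838.24

PV = FV / (1 + r)^t = $4,838.24


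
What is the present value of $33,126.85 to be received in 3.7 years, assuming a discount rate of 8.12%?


Present value formula: PV = FV / (1 + r)^t
PV = $33,126.85 / (1 + 0.0812)^3.7
PV = $33,126.85 / 1.334911
PV = $24,815.77

PV = FV / (1 + r)^t = $24,815.77


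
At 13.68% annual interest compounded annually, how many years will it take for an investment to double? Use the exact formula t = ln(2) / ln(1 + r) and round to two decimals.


Doubling condition: (1 + r)^t = 2
Take ln of both sides: t × ln(1 + r) = ln(2)
t = ln(2) / ln(1 + r)
t = 0.693147 / 0.128217
t = 5.41

t = ln(2) / ln(1 + r) = 5.41 years


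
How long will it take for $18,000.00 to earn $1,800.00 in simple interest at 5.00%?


Rearrange the simple interest formula for t:
I = P × r × t  ⇒  t = I / (P × r)
t = $1,800.00 / ($18,000.00 × 0.05)
t = 2

t = I/(P×r) = 2 years


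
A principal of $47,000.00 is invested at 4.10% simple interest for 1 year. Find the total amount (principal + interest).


Total amount formula: A = P(1 + rt) = P + P·r·t
Interest: I = P × r × t = $47,000.00 × 0.041 × 1 = $1,927.00
A = P + I = $47,000.00 + $1,927.00 = $48,927.00

A = P + I = P(1 + rt) = $48,927.00


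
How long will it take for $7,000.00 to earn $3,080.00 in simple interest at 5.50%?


Rearrange the simple interest formula for t:
I = P × r × t  ⇒  t = I / (P × r)
t = $3,080.00 / ($7,000.00 × 0.055)
t = 8

t = I/(P×r) = 8 years


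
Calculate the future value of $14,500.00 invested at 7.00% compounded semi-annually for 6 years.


Compound interest formula: A = P(1 + r/n)^(nt)
A = $14,500.00 × (1 + 0.07/2)^(2 × 6)
Growth factor: (1 + 0.07/2)^12 = 1.511069
A = $14,500.00 × 1.511069
A = $21,910.50

A = P(1 + r/n)^(nt) = $21,910.50


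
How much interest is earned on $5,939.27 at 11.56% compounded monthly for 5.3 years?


Compound interest earned = final amount − principal.
A = P(1 + r/n)^(nt) = $5,939.27 × (1 + 0.1156/12)^(12 × 5.3) = $10,928.06
Interest = A − P = $10,928.06 − $5,939.27 = $4,988.79

Interest = A - P = $4,988.79


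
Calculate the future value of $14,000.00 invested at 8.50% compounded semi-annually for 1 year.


Compound interest formula: A = P(1 + r/n)^(nt)
A = $14,000.00 × (1 + 0.085/2)^(2 × 1)
Growth factor: (1 + 0.085/2)^2 = 1.0868062
A = $14,000.00 × 1.0868062
A = $15,215.29

A = P(1 + r/n)^(nt) = $15,215.29


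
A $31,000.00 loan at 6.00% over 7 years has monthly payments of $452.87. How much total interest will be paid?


Total paid over the life of the loan = PMT × n.
Total paid = $452.87 × 84 = $38,041.08
Total interest = total paid − principal = $38,041.08 − $31,000.00 = $7,041.08

Total interest = (PMT × n) - PV = $7,041.08


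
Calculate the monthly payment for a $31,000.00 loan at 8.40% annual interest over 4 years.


Loan payment formula: PMT = PV × r / (1 − (1 + r)^(−n))
Monthly rate r = 0.084/12 = 0.007, n = 48 months
Denominator: 1 − (1 + 0.084/12)^(−48) = 0.284540
PMT = $31,000.00 × (0.084/12) / 0.284540
PMT = $762.63 per month

PMT = PV × r / (1-(1+r)^(-n)) = $762.63/month


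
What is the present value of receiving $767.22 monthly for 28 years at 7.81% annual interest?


Present value of an ordinary annuity: PV = PMT × (1 − (1 + r)^(−n)) / r
Monthly rate r = 0.0781/12 ≈ 0.00650833, n = 336
PV = $767.22 × (1 − (1 + 0.0781/12)^(−336)) / (0.0781/12)
PV = $767.22 × 136.275471
PV = $104,553.27

PV = PMT × (1-(1+r)^(-n))/r = $104,553.27


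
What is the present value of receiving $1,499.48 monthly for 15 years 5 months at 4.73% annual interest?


Present value of an ordinary annuity: PV = PMT × (1 − (1 + r)^(−n)) / r
Monthly rate r = 0.0473/12 ≈ 0.00394167, n = 185
PV = $1,499.48 × (1 − (1 + 0.0473/12)^(−185)) / (0.0473/12)
PV = $1,499.48 × 131.167242
PV = $196,682.66

PV = PMT × (1-(1+r)^(-n))/r = $196,682.66


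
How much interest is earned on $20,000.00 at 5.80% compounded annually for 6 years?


Compound interest earned = final amount − principal.
A = P(1 + r/n)^(nt) = $20,000.00 × (1 + 0.058/1)^(1 × 6) = $28,050.72
Interest = A − P = $28,050.72 − $20,000.00 = $8,050.72

Interest = A - P = $8,050.72


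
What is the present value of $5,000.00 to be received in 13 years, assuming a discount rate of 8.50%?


Present value formula: PV = FV / (1 + r)^t
PV = $5,000.00 / (1 + 0.085)^13
PV = $5,000.00 / 2.887930
PV = $1,731.34

PV = FV / (1 + r)^t = $1,731.34


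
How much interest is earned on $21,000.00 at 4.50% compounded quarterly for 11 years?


Compound interest earned = final amount − principal.
A = P(1 + r/n)^(nt) = $21,000.00 × (1 + 0.045/4)^(4 × 11) = $34,355.38
Interest = A − P = $34,355.38 − $21,000.00 = $13,355.38

Interest = A - P = $13,355.38


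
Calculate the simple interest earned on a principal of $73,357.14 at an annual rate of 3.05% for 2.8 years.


Simple interest formula: I = P × r × t
I = $73,357.14 × 0.0305 × 2.8
I = $6,264.70

I = P × r × t = $6,264.70


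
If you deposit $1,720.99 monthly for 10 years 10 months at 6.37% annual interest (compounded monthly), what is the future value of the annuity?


Future value of an ordinary annuity: FV = PMT × ((1 + r)^n − 1) / r
Monthly rate r = 0.0637/12 ≈ 0.00530833, n = 130
FV = $1,720.99 × ((1 + 0.0637/12)^130 − 1) / (0.0637/12)
FV = $1,720.99 × 186.545536
FV = $321,043.00

FV = PMT × ((1+r)^n - 1)/r = $321,043.00


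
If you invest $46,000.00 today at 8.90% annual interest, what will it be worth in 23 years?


Future value formula: FV = PV × (1 + r)^t
FV = $46,000.00 × (1 + 0.089)^23
FV = $46,000.00 × 7.1062623
FV = $326,888.07

FV = PV × (1 + r)^t = $326,888.07


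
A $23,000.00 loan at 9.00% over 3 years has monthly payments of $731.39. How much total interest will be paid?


Total paid over the life of the loan = PMT × n.
Total paid = $731.39 × 36 = $26,330.04
Total interest = total paid − principal = $26,330.04 − $23,000.00 = $3,330.04

Total interest = (PMT × n) - PV = $3,330.04


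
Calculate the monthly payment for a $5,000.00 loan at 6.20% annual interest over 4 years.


Loan payment formula: PMT = PV × r / (1 − (1 + r)^(−n))
Monthly rate r = 0.062/12 ≈ 0.00516667, n = 48 months
Denominator: 1 − (1 + 0.062/12)^(−48) = 0.219142
PMT = $5,000.00 × (0.062/12) / 0.219142
PMT = $117.88 per month

PMT = PV × r / (1-(1+r)^(-n)) = $117.88/month


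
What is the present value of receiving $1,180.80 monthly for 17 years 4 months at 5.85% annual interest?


Present value of an ordinary annuity: PV = PMT × (1 − (1 + r)^(−n)) / r
Monthly rate r = 0.0585/12 = 0.004875, n = 208
PV = $1,180.80 × (1 − (1 + 0.0585/12)^(−208)) / (0.0585/12)
PV = $1,180.80 × 130.531317
PV = $154,131.38

PV = PMT × (1-(1+r)^(-n))/r = $154,131.38


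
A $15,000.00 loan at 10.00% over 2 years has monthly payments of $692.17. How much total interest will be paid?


Total paid over the life of the loan = PMT × n.
Total paid = $692.17 × 24 = $16,612.08
Total interest = total paid − principal = $16,612.08 − $15,000.00 = $1,612.08

Total interest = (PMT × n) - PV = $1,612.08


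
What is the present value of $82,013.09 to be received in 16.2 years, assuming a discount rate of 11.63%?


Present value formula: PV = FV / (1 + r)^t
PV = $82,013.09 / (1 + 0.1163)^16.2
PV = $82,013.09 / 5.943619
PV = $13,798.51

PV = FV / (1 + r)^t = $13,798.51


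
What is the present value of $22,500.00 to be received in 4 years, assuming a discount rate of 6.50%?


Present value formula: PV = FV / (1 + r)^t
PV = $22,500.00 / (1 + 0.065)^4
PV = $22,500.00 / 1.286466
PV = $17,489.77

PV = FV / (1 + r)^t = $17,489.77


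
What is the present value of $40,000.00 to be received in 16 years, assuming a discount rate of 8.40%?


Present value formula: PV = FV / (1 + r)^t
PV = $40,000.00 / (1 + 0.084)^16
PV = $40,000.00 / 3.6346995
PV = $11,005.04

PV = FV / (1 + r)^t = $11,005.04


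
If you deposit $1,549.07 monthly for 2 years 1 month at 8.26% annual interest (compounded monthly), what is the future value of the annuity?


Future value of an ordinary annuity: FV = PMT × ((1 + r)^n − 1) / r
Monthly rate r = 0.0826/12 ≈ 0.00688333, n = 25
FV = $1,549.07 × ((1 + 0.0826/12)^25 − 1) / (0.0826/12)
FV = $1,549.07 × 27.178222
FV = $42,100.97

FV = PMT × ((1+r)^n - 1)/r = $42,100.97


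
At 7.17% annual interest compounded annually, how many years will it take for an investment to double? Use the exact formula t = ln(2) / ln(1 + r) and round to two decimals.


Doubling condition: (1 + r)^t = 2
Take ln of both sides: t × ln(1 + r) = ln(2)
t = ln(2) / ln(1 + r)
t = 0.693147 / 0.069246
t = 10.01

t = ln(2) / ln(1 + r) = 10.01 years


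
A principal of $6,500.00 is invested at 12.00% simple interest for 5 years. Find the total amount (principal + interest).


Total amount formula: A = P(1 + rt) = P + P·r·t
Interest: I = P × r × t = $6,500.00 × 0.12 × 5 = $3,900.00
A = P + I = $6,500.00 + $3,900.00 = $10,400.00

A = P + I = P(1 + rt) = $10,400.00
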